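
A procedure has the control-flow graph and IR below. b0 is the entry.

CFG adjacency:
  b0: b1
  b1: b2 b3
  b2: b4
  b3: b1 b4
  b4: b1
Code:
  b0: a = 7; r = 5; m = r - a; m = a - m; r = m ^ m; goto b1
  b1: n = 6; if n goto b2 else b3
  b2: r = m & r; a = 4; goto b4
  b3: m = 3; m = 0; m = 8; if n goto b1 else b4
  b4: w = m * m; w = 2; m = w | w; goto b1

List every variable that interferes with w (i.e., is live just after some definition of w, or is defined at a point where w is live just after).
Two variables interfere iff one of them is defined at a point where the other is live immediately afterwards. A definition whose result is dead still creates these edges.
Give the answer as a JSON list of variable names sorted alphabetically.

Block summaries:
  b0 def {a,m,r} use ∅
  b1 def {n} use ∅
  b2 def {a,r} use {m,r}
  b3 def {m} use {n}
  b4 def {m,w} use {m}

Live sets:
  b0 li=∅ lo={m,r}
  b1 li={m,r} lo={m,n,r}
  b2 li={m,r} lo={m,r}
  b3 li={n,r} lo={m,r}
  b4 li={m,r} lo={m,r}

Interfere edges:
  a: {m,r}
  m: {a,n,r}
  n: {m,r}
  r: {a,m,n,w}
  w: {r}

N(w) = ["r"]

Answer: ["r"]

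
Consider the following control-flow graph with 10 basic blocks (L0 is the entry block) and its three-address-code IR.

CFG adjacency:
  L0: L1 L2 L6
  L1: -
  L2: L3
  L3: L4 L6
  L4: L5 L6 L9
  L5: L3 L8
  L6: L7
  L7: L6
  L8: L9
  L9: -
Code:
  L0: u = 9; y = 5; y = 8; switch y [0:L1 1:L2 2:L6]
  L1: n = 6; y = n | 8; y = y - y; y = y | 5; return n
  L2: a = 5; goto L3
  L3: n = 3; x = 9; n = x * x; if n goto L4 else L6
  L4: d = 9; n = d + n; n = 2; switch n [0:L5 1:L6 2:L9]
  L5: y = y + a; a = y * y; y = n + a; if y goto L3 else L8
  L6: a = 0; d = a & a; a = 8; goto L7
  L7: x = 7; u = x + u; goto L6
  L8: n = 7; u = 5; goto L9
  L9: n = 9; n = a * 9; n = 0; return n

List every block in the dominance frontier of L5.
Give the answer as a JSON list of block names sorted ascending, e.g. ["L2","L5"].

idom tree: L1←L0 L2←L0 L3←L2 L4←L3 L5←L4 L6←L0 L7←L6 L8←L5 L9←L4
Dom∩ at merges:
  L3: preds {L2,L5}: {L0,L2} ∩ {L0,L2,L3,L4,L5} = {L0,L2}; idom=L2
  L6: preds {L0,L3,L4,L7}: {L0} ∩ {L0,L2,L3} ∩ {L0,L2,L3,L4} ∩ {L0,L6,L7} = {L0}; idom=L0
  L9: preds {L4,L8}: {L0,L2,L3,L4} ∩ {L0,L2,L3,L4,L5,L8} = {L0,L2,L3,L4}; idom=L4

DF walk-up:
  join L3 pred L2: · stop@L2
  join L3 pred L5: L5→L4→L3 stop@L2
  join L6 pred L0: · stop@L0
  join L6 pred L3: L3→L2 stop@L0
  join L6 pred L4: L4→L3→L2 stop@L0
  join L6 pred L7: L7→L6 stop@L0
  join L9 pred L4: · stop@L4
  join L9 pred L8: L8→L5 stop@L4
  L0 → ∅
  L1 → ∅
  L2 → {L6}
  L3 → {L3,L6}
  L4 → {L3,L6}
  L5 → {L3,L9}
  L6 → {L6}
  L7 → {L6}
  L8 → {L9}
  L9 → ∅

DF(L5) = ["L3", "L9"]

Answer: ["L3", "L9"]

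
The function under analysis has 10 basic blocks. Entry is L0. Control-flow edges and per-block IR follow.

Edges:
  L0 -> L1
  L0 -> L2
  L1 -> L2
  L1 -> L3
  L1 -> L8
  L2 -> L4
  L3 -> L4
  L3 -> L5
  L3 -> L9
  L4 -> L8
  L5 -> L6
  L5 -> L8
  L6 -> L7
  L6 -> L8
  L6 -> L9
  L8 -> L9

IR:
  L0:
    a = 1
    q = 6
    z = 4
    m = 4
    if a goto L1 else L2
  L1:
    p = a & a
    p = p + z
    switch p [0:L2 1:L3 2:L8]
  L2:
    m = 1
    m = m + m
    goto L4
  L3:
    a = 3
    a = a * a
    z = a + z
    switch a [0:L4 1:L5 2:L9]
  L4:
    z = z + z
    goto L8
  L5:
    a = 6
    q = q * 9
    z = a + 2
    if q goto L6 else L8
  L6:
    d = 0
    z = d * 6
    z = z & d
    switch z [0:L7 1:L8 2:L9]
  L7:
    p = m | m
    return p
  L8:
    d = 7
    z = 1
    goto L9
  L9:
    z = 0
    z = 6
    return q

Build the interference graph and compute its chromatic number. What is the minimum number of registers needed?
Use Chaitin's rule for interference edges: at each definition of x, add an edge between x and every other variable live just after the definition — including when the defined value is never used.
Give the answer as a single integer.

Block summaries:
  L0: def={a,m,q,z} ue=∅
  L1: def={p} ue={a,z}
  L2: def={m} ue=∅
  L3: def={a,z} ue={z}
  L4: def={z} ue={z}
  L5: def={a,q,z} ue={q}
  L6: def={d,z} ue=∅
  L7: def={p} ue={m}
  L8: def={d,z} ue=∅
  L9: def={z} ue={q}

Live sets:
  L0 li=∅ lo={a,m,q,z}
  L1 li={a,m,q,z} lo={m,q,z}
  L2 li={q,z} lo={q,z}
  L3 li={m,q,z} lo={m,q,z}
  L4 li={q,z} lo={q}
  L5 li={m,q} lo={m,q}
  L6 li={m,q} lo={m,q}
  L7 li={m} lo=∅
  L8 li={q} lo={q}
  L9 li={q} lo=∅

Conflict graph:
  a↔{m,q,z}
  d↔{m,q,z}
  m↔{a,d,p,q,z}
  p↔{m,q,z}
  q↔{a,d,m,p,z}
  z↔{a,d,m,p,q}

Registers:
  lower bound: {a,m,q,z} mutually conflict ⇒ χ ≥ 4
  assign a→R3 d→R3 m→R0 p→R3 q→R1 z→R2 — no edge inside a register ⇒ χ ≤ 4
  χ = 4

Answer: 4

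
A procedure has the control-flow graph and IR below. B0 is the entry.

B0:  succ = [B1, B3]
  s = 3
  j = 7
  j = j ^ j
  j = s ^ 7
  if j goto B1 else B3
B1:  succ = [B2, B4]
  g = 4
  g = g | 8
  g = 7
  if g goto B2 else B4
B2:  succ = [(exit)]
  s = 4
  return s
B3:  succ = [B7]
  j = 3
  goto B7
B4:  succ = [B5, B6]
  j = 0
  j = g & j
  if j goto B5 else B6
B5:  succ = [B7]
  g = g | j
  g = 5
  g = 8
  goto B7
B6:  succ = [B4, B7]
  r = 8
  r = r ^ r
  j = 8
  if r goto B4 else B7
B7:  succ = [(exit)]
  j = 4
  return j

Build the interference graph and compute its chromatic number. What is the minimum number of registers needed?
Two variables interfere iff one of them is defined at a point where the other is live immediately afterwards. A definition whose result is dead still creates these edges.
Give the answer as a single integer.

Block summaries:
  B0 def {j,s} use ∅
  B1 def {g} use ∅
  B2 def {s} use ∅
  B3 def {j} use ∅
  B4 def {j} use {g}
  B5 def {g} use {g,j}
  B6 def {j,r} use ∅
  B7 def {j} use ∅

Backward fixpoint:
  live B0: ∅→∅
  live B1: ∅→{g}
  live B2: ∅→∅
  live B3: ∅→∅
  live B4: {g}→{g,j}
  live B5: {g,j}→∅
  live B6: {g}→{g}
  live B7: ∅→∅

Interference:
  g↔{j,r}
  j↔{g,r,s}
  r↔{g,j}
  s↔{j}

Chromatic number:
  {g,j,r} pairwise interfere (3-clique) ⇒ χ ≥ 3
  assign g→c1 j→c0 r→c2 s→c1 — no edge inside a register ⇒ χ ≤ 3
  χ = 3

Answer: 3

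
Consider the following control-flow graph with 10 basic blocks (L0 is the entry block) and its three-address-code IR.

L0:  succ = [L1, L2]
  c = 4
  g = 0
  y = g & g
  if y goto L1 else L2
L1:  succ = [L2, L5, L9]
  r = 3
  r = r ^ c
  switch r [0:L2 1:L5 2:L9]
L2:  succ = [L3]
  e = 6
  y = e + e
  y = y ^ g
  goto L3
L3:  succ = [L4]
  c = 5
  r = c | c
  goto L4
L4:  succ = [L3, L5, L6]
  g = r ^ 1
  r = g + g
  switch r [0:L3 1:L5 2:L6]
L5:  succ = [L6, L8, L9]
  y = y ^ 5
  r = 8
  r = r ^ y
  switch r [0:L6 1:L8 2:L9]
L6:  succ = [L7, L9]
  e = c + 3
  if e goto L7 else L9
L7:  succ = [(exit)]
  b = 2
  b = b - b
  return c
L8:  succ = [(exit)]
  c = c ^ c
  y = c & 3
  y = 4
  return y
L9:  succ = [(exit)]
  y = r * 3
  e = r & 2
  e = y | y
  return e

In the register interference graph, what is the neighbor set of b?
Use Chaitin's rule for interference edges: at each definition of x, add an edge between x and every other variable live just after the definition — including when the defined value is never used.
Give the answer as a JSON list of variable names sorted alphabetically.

def/use:
  L0 def {c,g,y} use ∅
  L1 def {r} use {c}
  L2 def {e,y} use {g}
  L3 def {c,r} use ∅
  L4 def {g,r} use {r}
  L5 def {r,y} use {y}
  L6 def {e} use {c}
  L7 def {b} use {c}
  L8 def {c,y} use {c}
  L9 def {e,y} use {r}

Backward fixpoint:
  L0 li=∅ lo={c,g,y}
  L1 li={c,g,y} lo={c,g,r,y}
  L2 li={g} lo={y}
  L3 li={y} lo={c,r,y}
  L4 li={c,r,y} lo={c,r,y}
  L5 li={c,y} lo={c,r}
  L6 li={c,r} lo={c,r}
  L7 li={c} lo=∅
  L8 li={c} lo=∅
  L9 li={r} lo=∅

Interfere edges:
  b — {c}
  c — {b,e,g,r,y}
  e — {c,g,r,y}
  g — {c,e,r,y}
  r — {c,e,g,y}
  y — {c,e,g,r}

N(b) = ["c"]

Answer: ["c"]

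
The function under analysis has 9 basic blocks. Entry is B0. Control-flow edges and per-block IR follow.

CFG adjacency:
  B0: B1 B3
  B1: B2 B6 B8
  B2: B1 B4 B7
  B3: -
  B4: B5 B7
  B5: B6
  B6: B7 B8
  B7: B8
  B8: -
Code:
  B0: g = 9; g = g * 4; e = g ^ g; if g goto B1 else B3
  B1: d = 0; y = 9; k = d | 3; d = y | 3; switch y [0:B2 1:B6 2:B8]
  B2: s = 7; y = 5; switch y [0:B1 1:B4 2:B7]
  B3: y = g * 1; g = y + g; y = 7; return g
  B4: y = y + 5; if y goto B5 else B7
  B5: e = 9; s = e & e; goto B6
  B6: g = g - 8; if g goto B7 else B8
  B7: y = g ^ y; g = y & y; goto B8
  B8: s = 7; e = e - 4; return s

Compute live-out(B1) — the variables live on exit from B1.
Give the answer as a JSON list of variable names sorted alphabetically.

Per-block:
  B0 def {e,g} use ∅
  B1 def {d,k,y} use ∅
  B2 def {s,y} use ∅
  B3 def {g,y} use {g}
  B4 def {y} use {y}
  B5 def {e,s} use ∅
  B6 def {g} use {g}
  B7 def {g,y} use {g,y}
  B8 def {e,s} use {e}

Backward fixpoint:
  B0 li=∅ lo={e,g}
  B1 li={e,g} lo={e,g,y}
  B2 li={e,g} lo={e,g,y}
  B3 li={g} lo=∅
  B4 li={e,g,y} lo={e,g,y}
  B5 li={g,y} lo={e,g,y}
  B6 li={e,g,y} lo={e,g,y}
  B7 li={e,g,y} lo={e}
  B8 li={e} lo=∅

live-out(B1) = ["e", "g", "y"]

Answer: ["e", "g", "y"]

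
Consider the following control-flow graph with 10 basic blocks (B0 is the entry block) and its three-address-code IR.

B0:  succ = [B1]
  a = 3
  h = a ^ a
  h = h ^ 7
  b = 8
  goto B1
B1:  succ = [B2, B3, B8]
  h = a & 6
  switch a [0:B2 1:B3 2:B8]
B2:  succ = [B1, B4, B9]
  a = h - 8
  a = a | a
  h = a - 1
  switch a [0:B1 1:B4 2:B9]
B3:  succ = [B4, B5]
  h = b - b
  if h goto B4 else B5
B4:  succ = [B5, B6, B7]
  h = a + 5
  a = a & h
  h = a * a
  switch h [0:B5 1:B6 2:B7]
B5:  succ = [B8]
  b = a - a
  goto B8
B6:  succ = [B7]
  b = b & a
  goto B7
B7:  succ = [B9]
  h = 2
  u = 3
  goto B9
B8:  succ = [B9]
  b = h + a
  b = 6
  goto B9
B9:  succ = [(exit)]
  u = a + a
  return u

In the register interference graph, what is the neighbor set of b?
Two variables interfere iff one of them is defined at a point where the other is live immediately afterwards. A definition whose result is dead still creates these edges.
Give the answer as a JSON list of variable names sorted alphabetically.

Answer: ["a", "h"]

Working:
def/use:
  B0: def={a,b,h} ue=∅
  B1: def={h} ue={a}
  B2: def={a,h} ue={h}
  B3: def={h} ue={b}
  B4: def={a,h} ue={a}
  B5: def={b} ue={a}
  B6: def={b} ue={a,b}
  B7: def={h,u} ue=∅
  B8: def={b} ue={a,h}
  B9: def={u} ue={a}

Backward fixpoint:
  B0: in=∅ out={a,b}
  B1: in={a,b} out={a,b,h}
  B2: in={b,h} out={a,b}
  B3: in={a,b} out={a,b,h}
  B4: in={a,b} out={a,b,h}
  B5: in={a,h} out={a,h}
  B6: in={a,b} out={a}
  B7: in={a} out={a}
  B8: in={a,h} out={a}
  B9: in={a} out=∅

Interfere edges:
  a↔{b,h,u}
  b↔{a,h}
  h↔{a,b}
  u↔{a}

N(b) = ["a", "h"]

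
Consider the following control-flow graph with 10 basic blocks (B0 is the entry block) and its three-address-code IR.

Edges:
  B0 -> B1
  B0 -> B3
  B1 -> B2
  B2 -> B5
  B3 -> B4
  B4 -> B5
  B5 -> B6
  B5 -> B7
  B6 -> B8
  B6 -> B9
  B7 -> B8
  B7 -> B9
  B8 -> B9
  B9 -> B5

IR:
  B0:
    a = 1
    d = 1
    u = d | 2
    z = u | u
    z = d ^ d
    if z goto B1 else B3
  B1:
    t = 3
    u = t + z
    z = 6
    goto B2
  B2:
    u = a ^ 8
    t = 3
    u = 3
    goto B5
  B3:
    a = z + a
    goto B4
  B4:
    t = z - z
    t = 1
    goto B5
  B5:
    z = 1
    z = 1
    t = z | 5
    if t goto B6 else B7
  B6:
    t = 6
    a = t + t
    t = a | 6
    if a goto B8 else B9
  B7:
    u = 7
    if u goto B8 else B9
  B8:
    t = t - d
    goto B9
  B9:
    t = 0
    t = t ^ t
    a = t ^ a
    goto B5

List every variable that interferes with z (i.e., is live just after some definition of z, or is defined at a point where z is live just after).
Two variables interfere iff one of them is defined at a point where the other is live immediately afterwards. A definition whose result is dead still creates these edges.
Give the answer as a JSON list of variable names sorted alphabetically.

Answer: ["a", "d", "t"]

Analysis:
Per-block:
  B0: def={a,d,u,z} ue=∅
  B1: def={t,u,z} ue={z}
  B2: def={t,u} ue={a}
  B3: def={a} ue={a,z}
  B4: def={t} ue={z}
  B5: def={t,z} ue=∅
  B6: def={a,t} ue=∅
  B7: def={u} ue=∅
  B8: def={t} ue={d,t}
  B9: def={a,t} ue={a}

Live sets:
  B0 li=∅ lo={a,d,z}
  B1 li={a,d,z} lo={a,d}
  B2 li={a,d} lo={a,d}
  B3 li={a,d,z} lo={a,d,z}
  B4 li={a,d,z} lo={a,d}
  B5 li={a,d} lo={a,d,t}
  B6 li={d} lo={a,d,t}
  B7 li={a,d,t} lo={a,d,t}
  B8 li={a,d,t} lo={a,d}
  B9 li={a,d} lo={a,d}

Interference:
  a: {d,t,u,z}
  d: {a,t,u,z}
  t: {a,d,u,z}
  u: {a,d,t}
  z: {a,d,t}

N(z) = ["a", "d", "t"]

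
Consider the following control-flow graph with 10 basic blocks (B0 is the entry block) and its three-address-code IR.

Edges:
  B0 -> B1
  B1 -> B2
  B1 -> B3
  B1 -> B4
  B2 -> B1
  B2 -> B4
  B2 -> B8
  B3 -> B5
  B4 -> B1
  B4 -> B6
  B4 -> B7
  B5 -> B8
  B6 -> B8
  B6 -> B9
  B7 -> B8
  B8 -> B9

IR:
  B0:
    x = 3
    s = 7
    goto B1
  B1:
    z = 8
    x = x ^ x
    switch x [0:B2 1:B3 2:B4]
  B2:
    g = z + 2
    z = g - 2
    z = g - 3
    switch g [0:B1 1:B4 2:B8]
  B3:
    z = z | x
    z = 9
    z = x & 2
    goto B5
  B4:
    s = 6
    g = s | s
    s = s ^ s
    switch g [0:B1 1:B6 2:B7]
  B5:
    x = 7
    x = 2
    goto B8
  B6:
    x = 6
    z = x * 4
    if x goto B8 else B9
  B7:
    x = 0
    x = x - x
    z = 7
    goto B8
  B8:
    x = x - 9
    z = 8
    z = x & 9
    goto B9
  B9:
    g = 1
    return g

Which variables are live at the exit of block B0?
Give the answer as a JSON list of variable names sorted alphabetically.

Answer: ["x"]

Analysis:
def/use:
  B0: def={s,x} ue=∅
  B1: def={x,z} ue={x}
  B2: def={g,z} ue={z}
  B3: def={z} ue={x,z}
  B4: def={g,s} ue=∅
  B5: def={x} ue=∅
  B6: def={x,z} ue=∅
  B7: def={x,z} ue=∅
  B8: def={x,z} ue={x}
  B9: def={g} ue=∅

Live sets:
  B0 li=∅ lo={x}
  B1 li={x} lo={x,z}
  B2 li={x,z} lo={x}
  B3 li={x,z} lo=∅
  B4 li={x} lo={x}
  B5 li=∅ lo={x}
  B6 li=∅ lo={x}
  B7 li=∅ lo={x}
  B8 li={x} lo=∅
  B9 li=∅ lo=∅

live-out(B0) = ["x"]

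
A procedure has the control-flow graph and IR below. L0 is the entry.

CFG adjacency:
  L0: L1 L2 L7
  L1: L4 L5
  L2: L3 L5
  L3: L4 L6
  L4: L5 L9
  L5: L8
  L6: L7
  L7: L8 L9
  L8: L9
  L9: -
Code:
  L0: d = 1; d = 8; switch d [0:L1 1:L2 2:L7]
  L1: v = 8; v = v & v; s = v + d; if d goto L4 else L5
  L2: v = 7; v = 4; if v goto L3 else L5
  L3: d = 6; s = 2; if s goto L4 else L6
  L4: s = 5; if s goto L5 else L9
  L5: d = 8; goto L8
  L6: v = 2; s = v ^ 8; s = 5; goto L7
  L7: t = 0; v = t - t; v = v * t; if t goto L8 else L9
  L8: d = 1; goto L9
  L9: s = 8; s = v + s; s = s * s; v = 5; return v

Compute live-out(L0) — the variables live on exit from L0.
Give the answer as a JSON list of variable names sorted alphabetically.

Answer: ["d"]

Analysis:
Block summaries:
  L0: {d} / ∅
  L1: {s,v} / {d}
  L2: {v} / ∅
  L3: {d,s} / ∅
  L4: {s} / ∅
  L5: {d} / ∅
  L6: {s,v} / ∅
  L7: {t,v} / ∅
  L8: {d} / ∅
  L9: {s,v} / {v}

Live sets:
  L0 li=∅ lo={d}
  L1 li={d} lo={v}
  L2 li=∅ lo={v}
  L3 li={v} lo={v}
  L4 li={v} lo={v}
  L5 li={v} lo={v}
  L6 li=∅ lo=∅
  L7 li=∅ lo={v}
  L8 li={v} lo={v}
  L9 li={v} lo=∅

live-out(L0) = ["d"]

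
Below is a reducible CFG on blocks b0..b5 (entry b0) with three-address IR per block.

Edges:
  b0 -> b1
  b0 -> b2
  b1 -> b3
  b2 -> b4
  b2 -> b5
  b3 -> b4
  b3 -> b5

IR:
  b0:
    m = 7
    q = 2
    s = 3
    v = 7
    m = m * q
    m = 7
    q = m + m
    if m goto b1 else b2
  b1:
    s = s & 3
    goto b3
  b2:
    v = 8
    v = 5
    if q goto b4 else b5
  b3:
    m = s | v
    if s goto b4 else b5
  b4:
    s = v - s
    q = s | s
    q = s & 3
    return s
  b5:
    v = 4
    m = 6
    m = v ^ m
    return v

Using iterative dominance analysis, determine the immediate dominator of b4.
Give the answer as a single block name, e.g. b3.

Answer: b0

Derivation:
idom tree: b1←b0 b2←b0 b3←b1 b4←b0 b5←b0
Join-block Dom:
  b4: preds {b2,b3}: {b0,b2} ∩ {b0,b1,b3} = {b0}; idom=b0
  b5: preds {b2,b3}: {b0,b2} ∩ {b0,b1,b3} = {b0}; idom=b0

idom(b4) = b0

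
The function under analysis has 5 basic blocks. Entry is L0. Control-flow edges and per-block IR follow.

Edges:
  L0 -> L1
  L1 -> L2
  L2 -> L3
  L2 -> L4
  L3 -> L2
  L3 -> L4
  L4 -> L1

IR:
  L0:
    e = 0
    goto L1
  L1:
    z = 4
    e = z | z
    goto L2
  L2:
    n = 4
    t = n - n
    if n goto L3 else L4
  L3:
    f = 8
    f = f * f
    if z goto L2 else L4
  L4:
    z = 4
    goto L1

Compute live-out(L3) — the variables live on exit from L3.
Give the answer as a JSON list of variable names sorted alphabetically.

def/use:
  L0: def={e} ue=∅
  L1: def={e,z} ue=∅
  L2: def={n,t} ue=∅
  L3: def={f} ue={z}
  L4: def={z} ue=∅

Backward fixpoint:
  L0 li=∅ lo=∅
  L1 li=∅ lo={z}
  L2 li={z} lo={z}
  L3 li={z} lo={z}
  L4 li=∅ lo=∅

live-out(L3) = ["z"]

Answer: ["z"]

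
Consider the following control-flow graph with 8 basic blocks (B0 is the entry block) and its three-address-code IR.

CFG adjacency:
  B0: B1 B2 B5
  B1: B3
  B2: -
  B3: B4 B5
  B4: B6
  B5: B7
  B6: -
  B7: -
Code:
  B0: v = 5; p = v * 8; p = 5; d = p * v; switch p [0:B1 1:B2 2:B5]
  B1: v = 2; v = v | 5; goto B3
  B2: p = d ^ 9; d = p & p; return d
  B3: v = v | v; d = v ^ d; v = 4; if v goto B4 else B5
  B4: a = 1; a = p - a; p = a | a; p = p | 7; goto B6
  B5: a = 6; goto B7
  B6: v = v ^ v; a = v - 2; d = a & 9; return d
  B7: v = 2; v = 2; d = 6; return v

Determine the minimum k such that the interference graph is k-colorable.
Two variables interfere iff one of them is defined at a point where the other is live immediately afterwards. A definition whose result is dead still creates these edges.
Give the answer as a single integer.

Per-block:
  B0: def={d,p,v} ue=∅
  B1: def={v} ue=∅
  B2: def={d,p} ue={d}
  B3: def={d,v} ue={d,v}
  B4: def={a,p} ue={p}
  B5: def={a} ue=∅
  B6: def={a,d,v} ue={v}
  B7: def={d,v} ue=∅

Liveness:
  B0: in=∅ out={d,p}
  B1: in={d,p} out={d,p,v}
  B2: in={d} out=∅
  B3: in={d,p,v} out={p,v}
  B4: in={p,v} out={v}
  B5: in=∅ out=∅
  B6: in={v} out=∅
  B7: in=∅ out=∅

Conflict graph:
  a↔{p,v}
  d↔{p,v}
  p↔{a,d,v}
  v↔{a,d,p}

Colouring:
  clique {a,p,v} ⇒ need ≥ 3
  3-colouring: R0={p}  R1={v}  R2={a,d}
  χ = 3

Answer: 3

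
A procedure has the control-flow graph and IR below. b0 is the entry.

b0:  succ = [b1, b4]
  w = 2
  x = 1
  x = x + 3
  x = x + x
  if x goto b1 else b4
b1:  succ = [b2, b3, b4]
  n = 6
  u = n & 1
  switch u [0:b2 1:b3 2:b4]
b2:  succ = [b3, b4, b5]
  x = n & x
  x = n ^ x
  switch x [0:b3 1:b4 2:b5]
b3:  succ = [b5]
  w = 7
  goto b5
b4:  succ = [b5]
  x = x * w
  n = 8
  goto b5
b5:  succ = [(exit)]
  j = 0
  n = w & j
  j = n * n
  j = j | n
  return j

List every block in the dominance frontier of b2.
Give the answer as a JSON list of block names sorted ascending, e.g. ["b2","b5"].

idom tree: b1←b0 b2←b1 b3←b1 b4←b0 b5←b0
Dom at joins:
  b3: preds {b1,b2}: {b0,b1} ∩ {b0,b1,b2} = {b0,b1}; idom=b1
  b4: preds {b0,b1,b2}: {b0} ∩ {b0,b1} ∩ {b0,b1,b2} = {b0}; idom=b0
  b5: preds {b2,b3,b4}: {b0,b1,b2} ∩ {b0,b1,b3} ∩ {b0,b4} = {b0}; idom=b0

DF derivation:
  b3←b1: walk · to b1
  b3←b2: walk b2 to b1
  b4←b0: walk · to b0
  b4←b1: walk b1 to b0
  b4←b2: walk b2→b1 to b0
  b5←b2: walk b2→b1 to b0
  b5←b3: walk b3→b1 to b0
  b5←b4: walk b4 to b0
  DF(b0)=∅
  DF(b1)={b4,b5}
  DF(b2)={b3,b4,b5}
  DF(b3)={b5}
  DF(b4)={b5}
  DF(b5)=∅

DF(b2) = ["b3", "b4", "b5"]

Answer: ["b3", "b4", "b5"]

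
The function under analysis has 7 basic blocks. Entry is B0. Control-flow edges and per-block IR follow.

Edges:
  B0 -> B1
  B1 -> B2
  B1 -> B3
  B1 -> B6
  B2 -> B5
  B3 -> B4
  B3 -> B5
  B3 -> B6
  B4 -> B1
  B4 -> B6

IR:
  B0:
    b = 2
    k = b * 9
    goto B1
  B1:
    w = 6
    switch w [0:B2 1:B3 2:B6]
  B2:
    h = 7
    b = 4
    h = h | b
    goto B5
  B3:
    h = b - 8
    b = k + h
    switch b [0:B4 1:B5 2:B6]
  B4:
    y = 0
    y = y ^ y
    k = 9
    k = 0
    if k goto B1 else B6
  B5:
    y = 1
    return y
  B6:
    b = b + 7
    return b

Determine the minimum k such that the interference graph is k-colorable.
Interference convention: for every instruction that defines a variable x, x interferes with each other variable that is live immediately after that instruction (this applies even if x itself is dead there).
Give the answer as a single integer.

def/use:
  B0: {b,k} / ∅
  B1: {w} / ∅
  B2: {b,h} / ∅
  B3: {b,h} / {b,k}
  B4: {k,y} / ∅
  B5: {y} / ∅
  B6: {b} / {b}

Liveness:
  live B0: ∅→{b,k}
  live B1: {b,k}→{b,k}
  live B2: ∅→∅
  live B3: {b,k}→{b}
  live B4: {b}→{b,k}
  live B5: ∅→∅
  live B6: {b}→∅

Conflict graph:
  b — {h,k,w,y}
  h — {b,k}
  k — {b,h,w}
  w — {b,k}
  y — {b}

Colouring:
  clique {b,h,k} ⇒ need ≥ 3
  assign b→c0 h→c2 k→c1 w→c2 y→c1 — no edge inside a register ⇒ χ ≤ 3
  χ = 3

Answer: 3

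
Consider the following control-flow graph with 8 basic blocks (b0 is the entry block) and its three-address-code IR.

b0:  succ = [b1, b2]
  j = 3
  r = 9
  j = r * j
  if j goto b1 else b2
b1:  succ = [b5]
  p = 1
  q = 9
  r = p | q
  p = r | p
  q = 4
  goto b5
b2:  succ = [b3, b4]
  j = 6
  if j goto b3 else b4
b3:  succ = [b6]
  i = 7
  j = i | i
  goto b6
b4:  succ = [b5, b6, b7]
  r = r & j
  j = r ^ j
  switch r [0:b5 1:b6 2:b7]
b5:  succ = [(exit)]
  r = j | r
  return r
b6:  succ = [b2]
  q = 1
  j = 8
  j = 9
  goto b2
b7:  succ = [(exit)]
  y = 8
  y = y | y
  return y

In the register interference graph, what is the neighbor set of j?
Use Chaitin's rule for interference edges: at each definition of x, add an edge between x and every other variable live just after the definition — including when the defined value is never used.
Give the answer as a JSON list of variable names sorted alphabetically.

Answer: ["p", "q", "r"]

Working:
def/use:
  b0: def={j,r} ue=∅
  b1: def={p,q,r} ue=∅
  b2: def={j} ue=∅
  b3: def={i,j} ue=∅
  b4: def={j,r} ue={j,r}
  b5: def={r} ue={j,r}
  b6: def={j,q} ue=∅
  b7: def={y} ue=∅

Liveness:
  b0: in=∅ out={j,r}
  b1: in={j} out={j,r}
  b2: in={r} out={j,r}
  b3: in={r} out={r}
  b4: in={j,r} out={j,r}
  b5: in={j,r} out=∅
  b6: in={r} out={r}
  b7: in=∅ out=∅

Conflict graph:
  i: {r}
  j: {p,q,r}
  p: {j,q,r}
  q: {j,p,r}
  r: {i,j,p,q}
  y: ∅

N(j) = ["p", "q", "r"]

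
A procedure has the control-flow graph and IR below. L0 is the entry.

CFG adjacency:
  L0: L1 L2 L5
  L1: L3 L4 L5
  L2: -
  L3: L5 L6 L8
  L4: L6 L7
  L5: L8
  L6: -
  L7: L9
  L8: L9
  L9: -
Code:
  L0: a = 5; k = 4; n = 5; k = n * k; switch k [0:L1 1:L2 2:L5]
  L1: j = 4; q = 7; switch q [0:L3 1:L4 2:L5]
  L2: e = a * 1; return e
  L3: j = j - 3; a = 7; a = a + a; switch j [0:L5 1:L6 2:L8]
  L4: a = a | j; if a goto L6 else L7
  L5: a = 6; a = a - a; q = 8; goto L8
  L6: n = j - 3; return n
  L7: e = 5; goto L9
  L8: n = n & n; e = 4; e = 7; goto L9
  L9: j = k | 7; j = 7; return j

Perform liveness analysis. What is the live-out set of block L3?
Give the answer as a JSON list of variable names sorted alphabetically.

Block summaries:
  L0: def={a,k,n} ue=∅
  L1: def={j,q} ue=∅
  L2: def={e} ue={a}
  L3: def={a,j} ue={j}
  L4: def={a} ue={a,j}
  L5: def={a,q} ue=∅
  L6: def={n} ue={j}
  L7: def={e} ue=∅
  L8: def={e,n} ue={n}
  L9: def={j} ue={k}

Live sets:
  L0: in=∅ out={a,k,n}
  L1: in={a,k,n} out={a,j,k,n}
  L2: in={a} out=∅
  L3: in={j,k,n} out={j,k,n}
  L4: in={a,j,k} out={j,k}
  L5: in={k,n} out={k,n}
  L6: in={j} out=∅
  L7: in={k} out={k}
  L8: in={k,n} out={k}
  L9: in={k} out=∅

live-out(L3) = ["j", "k", "n"]

Answer: ["j", "k", "n"]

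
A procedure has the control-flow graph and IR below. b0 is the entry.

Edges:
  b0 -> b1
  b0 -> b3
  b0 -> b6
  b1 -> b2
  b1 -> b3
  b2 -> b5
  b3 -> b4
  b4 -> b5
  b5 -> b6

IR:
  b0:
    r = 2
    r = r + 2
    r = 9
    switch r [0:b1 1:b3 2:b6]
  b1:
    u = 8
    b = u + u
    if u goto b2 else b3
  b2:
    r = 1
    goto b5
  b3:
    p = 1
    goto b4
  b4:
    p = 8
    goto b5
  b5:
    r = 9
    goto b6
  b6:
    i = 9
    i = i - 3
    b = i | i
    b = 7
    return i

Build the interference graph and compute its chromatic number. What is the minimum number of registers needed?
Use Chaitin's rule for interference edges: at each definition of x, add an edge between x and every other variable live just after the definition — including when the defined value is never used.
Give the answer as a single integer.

Answer: 2

Derivation:
def/use:
  b0: def={r} ue=∅
  b1: def={b,u} ue=∅
  b2: def={r} ue=∅
  b3: def={p} ue=∅
  b4: def={p} ue=∅
  b5: def={r} ue=∅
  b6: def={b,i} ue=∅

Liveness:
  live b0: ∅→∅
  live b1: ∅→∅
  live b2: ∅→∅
  live b3: ∅→∅
  live b4: ∅→∅
  live b5: ∅→∅
  live b6: ∅→∅

Interfere edges:
  b: {i,u}
  i: {b}
  p: ∅
  r: ∅
  u: {b}

Colouring:
  clique {b,i} ⇒ need ≥ 2
  assign b→R0 i→R1 p→R0 r→R0 u→R1 — no edge inside a register ⇒ χ ≤ 2
  χ = 2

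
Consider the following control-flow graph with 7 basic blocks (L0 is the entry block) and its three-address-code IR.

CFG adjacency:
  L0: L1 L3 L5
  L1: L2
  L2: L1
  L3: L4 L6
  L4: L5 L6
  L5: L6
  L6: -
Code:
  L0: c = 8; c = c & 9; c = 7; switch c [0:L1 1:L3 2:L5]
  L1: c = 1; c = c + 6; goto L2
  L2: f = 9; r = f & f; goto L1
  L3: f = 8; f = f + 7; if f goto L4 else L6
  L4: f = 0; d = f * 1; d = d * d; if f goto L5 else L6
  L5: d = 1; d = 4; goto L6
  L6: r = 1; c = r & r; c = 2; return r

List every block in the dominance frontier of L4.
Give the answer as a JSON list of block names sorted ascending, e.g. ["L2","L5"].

idom tree: L1←L0 L2←L1 L3←L0 L4←L3 L5←L0 L6←L0
Dom∩ at merges:
  L1: preds {L0,L2}: {L0} ∩ {L0,L1,L2} = {L0}; idom=L0
  L5: preds {L0,L4}: {L0} ∩ {L0,L3,L4} = {L0}; idom=L0
  L6: preds {L3,L4,L5}: {L0,L3} ∩ {L0,L3,L4} ∩ {L0,L5} = {L0}; idom=L0

DF walk-up:
  L1←L0: walk · to L0
  L1←L2: walk L2→L1 to L0
  L5←L0: walk · to L0
  L5←L4: walk L4→L3 to L0
  L6←L3: walk L3 to L0
  L6←L4: walk L4→L3 to L0
  L6←L5: walk L5 to L0
  DF(L0)=∅
  DF(L1)={L1}
  DF(L2)={L1}
  DF(L3)={L5,L6}
  DF(L4)={L5,L6}
  DF(L5)={L6}
  DF(L6)=∅

DF(L4) = ["L5", "L6"]

Answer: ["L5", "L6"]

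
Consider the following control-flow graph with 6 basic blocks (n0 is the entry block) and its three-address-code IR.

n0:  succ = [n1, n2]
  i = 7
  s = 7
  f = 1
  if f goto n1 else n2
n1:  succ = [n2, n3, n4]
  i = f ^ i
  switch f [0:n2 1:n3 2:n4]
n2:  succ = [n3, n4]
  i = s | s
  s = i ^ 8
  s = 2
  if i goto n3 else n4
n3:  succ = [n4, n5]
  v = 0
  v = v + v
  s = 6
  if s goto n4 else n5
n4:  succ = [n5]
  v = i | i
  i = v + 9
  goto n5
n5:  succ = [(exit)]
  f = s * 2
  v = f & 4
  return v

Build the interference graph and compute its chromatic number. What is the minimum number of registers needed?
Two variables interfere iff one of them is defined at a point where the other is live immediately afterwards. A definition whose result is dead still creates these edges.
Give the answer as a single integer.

Answer: 3

Working:
Per-block:
  n0: def={f,i,s} ue=∅
  n1: def={i} ue={f,i}
  n2: def={i,s} ue={s}
  n3: def={s,v} ue=∅
  n4: def={i,v} ue={i}
  n5: def={f,v} ue={s}

Backward fixpoint:
  n0 li=∅ lo={f,i,s}
  n1 li={f,i,s} lo={i,s}
  n2 li={s} lo={i,s}
  n3 li={i} lo={i,s}
  n4 li={i,s} lo={s}
  n5 li={s} lo=∅

Interfere edges:
  f: {i,s}
  i: {f,s,v}
  s: {f,i,v}
  v: {i,s}

Chromatic number:
  lower bound: {f,i,s} mutually conflict ⇒ χ ≥ 3
  3-colouring: R0={i}  R1={s}  R2={f,v}
  χ = 3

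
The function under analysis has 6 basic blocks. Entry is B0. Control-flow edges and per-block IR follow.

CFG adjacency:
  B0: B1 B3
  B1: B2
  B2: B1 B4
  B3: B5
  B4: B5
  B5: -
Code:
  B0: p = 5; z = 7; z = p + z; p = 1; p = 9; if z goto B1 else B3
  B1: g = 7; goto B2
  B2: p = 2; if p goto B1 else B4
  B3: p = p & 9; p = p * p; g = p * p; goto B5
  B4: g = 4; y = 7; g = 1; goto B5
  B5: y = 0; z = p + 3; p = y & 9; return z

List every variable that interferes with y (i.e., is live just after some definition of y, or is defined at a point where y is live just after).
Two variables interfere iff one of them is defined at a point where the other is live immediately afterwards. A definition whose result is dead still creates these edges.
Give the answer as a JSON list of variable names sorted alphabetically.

Answer: ["p", "z"]

Derivation:
def/use:
  B0: {p,z} / ∅
  B1: {g} / ∅
  B2: {p} / ∅
  B3: {g,p} / {p}
  B4: {g,y} / ∅
  B5: {p,y,z} / {p}

Live sets:
  live B0: ∅→{p}
  live B1: ∅→∅
  live B2: ∅→{p}
  live B3: {p}→{p}
  live B4: {p}→{p}
  live B5: {p}→∅

Interference:
  g: {p}
  p: {g,y,z}
  y: {p,z}
  z: {p,y}

N(y) = ["p", "z"]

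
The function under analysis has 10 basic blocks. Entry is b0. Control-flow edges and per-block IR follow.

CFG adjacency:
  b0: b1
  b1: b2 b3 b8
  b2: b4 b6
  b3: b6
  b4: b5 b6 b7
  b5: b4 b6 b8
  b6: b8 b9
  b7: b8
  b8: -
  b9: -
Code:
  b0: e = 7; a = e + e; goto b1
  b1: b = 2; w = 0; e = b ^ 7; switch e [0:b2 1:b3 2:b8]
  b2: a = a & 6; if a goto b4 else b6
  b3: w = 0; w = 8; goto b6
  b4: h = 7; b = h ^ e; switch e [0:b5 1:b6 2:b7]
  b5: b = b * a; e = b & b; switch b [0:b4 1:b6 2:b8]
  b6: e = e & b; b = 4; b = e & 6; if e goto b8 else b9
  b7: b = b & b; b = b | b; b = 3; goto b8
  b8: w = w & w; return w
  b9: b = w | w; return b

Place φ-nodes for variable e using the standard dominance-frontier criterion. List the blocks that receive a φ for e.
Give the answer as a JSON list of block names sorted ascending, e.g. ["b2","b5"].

idom tree: b1←b0 b2←b1 b3←b1 b4←b2 b5←b4 b6←b1 b7←b4 b8←b1 b9←b6
Join-block Dom:
  b4: preds {b2,b5}: {b0,b1,b2} ∩ {b0,b1,b2,b4,b5} = {b0,b1,b2}; idom=b2
  b6: preds {b2,b3,b4,b5}: {b0,b1,b2} ∩ {b0,b1,b3} ∩ {b0,b1,b2,b4} ∩ {b0,b1,b2,b4,b5} = {b0,b1}; idom=b1
  b8: preds {b1,b5,b6,b7}: {b0,b1} ∩ {b0,b1,b2,b4,b5} ∩ {b0,b1,b6} ∩ {b0,b1,b2,b4,b7} = {b0,b1}; idom=b1

Frontier:
  join b4 pred b2: · stop@b2
  join b4 pred b5: b5→b4 stop@b2
  join b6 pred b2: b2 stop@b1
  join b6 pred b3: b3 stop@b1
  join b6 pred b4: b4→b2 stop@b1
  join b6 pred b5: b5→b4→b2 stop@b1
  join b8 pred b1: · stop@b1
  join b8 pred b5: b5→b4→b2 stop@b1
  join b8 pred b6: b6 stop@b1
  join b8 pred b7: b7→b4→b2 stop@b1
  DF(b0)=∅
  DF(b1)=∅
  DF(b2)={b6,b8}
  DF(b3)={b6}
  DF(b4)={b4,b6,b8}
  DF(b5)={b4,b6,b8}
  DF(b6)={b8}
  DF(b7)={b8}
  DF(b8)=∅
  DF(b9)=∅

φ for e: defs {b0,b1,b5,b6}
  DF⁺ = {b4,b6,b8}

Answer: ["b4", "b6", "b8"]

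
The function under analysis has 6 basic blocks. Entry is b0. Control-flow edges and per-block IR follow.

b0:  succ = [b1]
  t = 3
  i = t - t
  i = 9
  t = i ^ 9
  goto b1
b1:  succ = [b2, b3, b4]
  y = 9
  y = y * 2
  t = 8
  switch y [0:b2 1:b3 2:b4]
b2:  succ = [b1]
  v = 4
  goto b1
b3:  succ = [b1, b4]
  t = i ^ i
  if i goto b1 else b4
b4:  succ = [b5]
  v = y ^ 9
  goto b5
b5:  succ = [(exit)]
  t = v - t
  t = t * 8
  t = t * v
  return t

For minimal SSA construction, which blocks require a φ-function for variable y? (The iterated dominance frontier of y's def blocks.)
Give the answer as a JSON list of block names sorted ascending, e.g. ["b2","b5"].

idom tree: b1←b0 b2←b1 b3←b1 b4←b1 b5←b4
Dom∩ at merges:
  b1: preds {b0,b2,b3}: {b0} ∩ {b0,b1,b2} ∩ {b0,b1,b3} = {b0}; idom=b0
  b4: preds {b1,b3}: {b0,b1} ∩ {b0,b1,b3} = {b0,b1}; idom=b1

DF walk-up:
  join b1 pred b0: · stop@b0
  join b1 pred b2: b2→b1 stop@b0
  join b1 pred b3: b3→b1 stop@b0
  join b4 pred b1: · stop@b1
  join b4 pred b3: b3 stop@b1
  b0: DF=∅
  b1: DF={b1}
  b2: DF={b1}
  b3: DF={b1,b4}
  b4: DF=∅
  b5: DF=∅

φ for y: defs {b1}
  DF⁺ = {b1}

Answer: ["b1"]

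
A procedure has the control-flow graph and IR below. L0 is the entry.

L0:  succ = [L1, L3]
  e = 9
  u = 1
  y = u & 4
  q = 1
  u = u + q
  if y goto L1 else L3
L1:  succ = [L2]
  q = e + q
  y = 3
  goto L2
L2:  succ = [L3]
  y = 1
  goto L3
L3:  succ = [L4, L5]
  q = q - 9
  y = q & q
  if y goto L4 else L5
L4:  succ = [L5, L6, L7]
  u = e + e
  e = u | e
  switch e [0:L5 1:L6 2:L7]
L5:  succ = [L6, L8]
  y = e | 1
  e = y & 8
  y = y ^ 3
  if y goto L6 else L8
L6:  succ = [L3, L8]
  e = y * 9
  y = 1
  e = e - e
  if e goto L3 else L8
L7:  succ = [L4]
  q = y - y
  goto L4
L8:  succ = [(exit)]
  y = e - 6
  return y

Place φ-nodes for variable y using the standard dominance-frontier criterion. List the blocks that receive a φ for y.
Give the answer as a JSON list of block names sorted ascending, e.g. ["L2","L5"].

Answer: ["L3", "L6", "L8"]

Working:
idom tree: L1←L0 L2←L1 L3←L0 L4←L3 L5←L3 L6←L3 L7←L4 L8←L3
Dom at joins:
  L3: preds {L0,L2,L6}: {L0} ∩ {L0,L1,L2} ∩ {L0,L3,L6} = {L0}; idom=L0
  L4: preds {L3,L7}: {L0,L3} ∩ {L0,L3,L4,L7} = {L0,L3}; idom=L3
  L5: preds {L3,L4}: {L0,L3} ∩ {L0,L3,L4} = {L0,L3}; idom=L3
  L6: preds {L4,L5}: {L0,L3,L4} ∩ {L0,L3,L5} = {L0,L3}; idom=L3
  L8: preds {L5,L6}: {L0,L3,L5} ∩ {L0,L3,L6} = {L0,L3}; idom=L3

DF derivation:
  L3←L0: walk · to L0
  L3←L2: walk L2→L1 to L0
  L3←L6: walk L6→L3 to L0
  L4←L3: walk · to L3
  L4←L7: walk L7→L4 to L3
  L5←L3: walk · to L3
  L5←L4: walk L4 to L3
  L6←L4: walk L4 to L3
  L6←L5: walk L5 to L3
  L8←L5: walk L5 to L3
  L8←L6: walk L6 to L3
  DF(L0)=∅
  DF(L1)={L3}
  DF(L2)={L3}
  DF(L3)={L3}
  DF(L4)={L4,L5,L6}
  DF(L5)={L6,L8}
  DF(L6)={L3,L8}
  DF(L7)={L4}
  DF(L8)=∅

φ for y: defs {L0,L1,L2,L3,L5,L6,L8}
  DF⁺ = {L3,L6,L8}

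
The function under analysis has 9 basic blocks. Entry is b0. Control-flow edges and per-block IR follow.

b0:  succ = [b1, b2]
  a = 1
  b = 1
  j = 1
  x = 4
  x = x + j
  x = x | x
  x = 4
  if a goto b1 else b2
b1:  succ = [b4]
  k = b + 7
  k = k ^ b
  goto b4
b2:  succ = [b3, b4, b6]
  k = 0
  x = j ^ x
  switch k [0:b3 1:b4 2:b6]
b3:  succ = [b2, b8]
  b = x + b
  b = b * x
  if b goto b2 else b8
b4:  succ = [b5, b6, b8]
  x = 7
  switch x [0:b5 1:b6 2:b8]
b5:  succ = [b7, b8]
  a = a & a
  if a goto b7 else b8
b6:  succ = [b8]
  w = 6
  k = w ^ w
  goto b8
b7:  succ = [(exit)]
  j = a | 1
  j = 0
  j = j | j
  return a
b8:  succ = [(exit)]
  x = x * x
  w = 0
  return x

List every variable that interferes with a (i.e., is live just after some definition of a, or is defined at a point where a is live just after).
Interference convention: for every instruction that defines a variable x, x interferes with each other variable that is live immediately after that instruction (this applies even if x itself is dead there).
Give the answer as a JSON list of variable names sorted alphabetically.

Answer: ["b", "j", "k", "x"]

Working:
Per-block:
  b0: def={a,b,j,x} ue=∅
  b1: def={k} ue={b}
  b2: def={k,x} ue={j,x}
  b3: def={b} ue={b,x}
  b4: def={x} ue=∅
  b5: def={a} ue={a}
  b6: def={k,w} ue=∅
  b7: def={j} ue={a}
  b8: def={w,x} ue={x}

Liveness:
  b0 li=∅ lo={a,b,j,x}
  b1 li={a,b} lo={a}
  b2 li={a,b,j,x} lo={a,b,j,x}
  b3 li={a,b,j,x} lo={a,b,j,x}
  b4 li={a} lo={a,x}
  b5 li={a,x} lo={a,x}
  b6 li={x} lo={x}
  b7 li={a} lo=∅
  b8 li={x} lo=∅

Interfere edges:
  a — {b,j,k,x}
  b — {a,j,k,x}
  j — {a,b,k,x}
  k — {a,b,j,x}
  w — {x}
  x — {a,b,j,k,w}

N(a) = ["b", "j", "k", "x"]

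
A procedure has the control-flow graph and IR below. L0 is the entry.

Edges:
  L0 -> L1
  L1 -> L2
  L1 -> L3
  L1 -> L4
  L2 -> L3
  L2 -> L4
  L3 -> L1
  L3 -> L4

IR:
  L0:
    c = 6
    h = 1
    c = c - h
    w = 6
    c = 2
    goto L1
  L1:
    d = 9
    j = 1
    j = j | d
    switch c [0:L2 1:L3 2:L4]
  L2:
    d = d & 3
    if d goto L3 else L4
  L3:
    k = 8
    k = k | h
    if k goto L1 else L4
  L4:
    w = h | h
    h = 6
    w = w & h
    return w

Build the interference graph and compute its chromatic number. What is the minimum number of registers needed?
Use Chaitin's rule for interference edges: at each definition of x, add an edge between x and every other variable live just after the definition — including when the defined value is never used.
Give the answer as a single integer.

Answer: 4

Derivation:
def/use:
  L0: {c,h,w} / ∅
  L1: {d,j} / {c}
  L2: {d} / {d}
  L3: {k} / {h}
  L4: {h,w} / {h}

Backward fixpoint:
  L0: in=∅ out={c,h}
  L1: in={c,h} out={c,d,h}
  L2: in={c,d,h} out={c,h}
  L3: in={c,h} out={c,h}
  L4: in={h} out=∅

Interference:
  c — {d,h,j,k}
  d — {c,h,j}
  h — {c,d,j,k,w}
  j — {c,d,h}
  k — {c,h}
  w — {h}

Registers:
  clique {c,d,h,j} ⇒ need ≥ 4
  assign c→r1 d→r2 h→r0 j→r3 k→r2 w→r1 — no edge inside a register ⇒ χ ≤ 4
  χ = 4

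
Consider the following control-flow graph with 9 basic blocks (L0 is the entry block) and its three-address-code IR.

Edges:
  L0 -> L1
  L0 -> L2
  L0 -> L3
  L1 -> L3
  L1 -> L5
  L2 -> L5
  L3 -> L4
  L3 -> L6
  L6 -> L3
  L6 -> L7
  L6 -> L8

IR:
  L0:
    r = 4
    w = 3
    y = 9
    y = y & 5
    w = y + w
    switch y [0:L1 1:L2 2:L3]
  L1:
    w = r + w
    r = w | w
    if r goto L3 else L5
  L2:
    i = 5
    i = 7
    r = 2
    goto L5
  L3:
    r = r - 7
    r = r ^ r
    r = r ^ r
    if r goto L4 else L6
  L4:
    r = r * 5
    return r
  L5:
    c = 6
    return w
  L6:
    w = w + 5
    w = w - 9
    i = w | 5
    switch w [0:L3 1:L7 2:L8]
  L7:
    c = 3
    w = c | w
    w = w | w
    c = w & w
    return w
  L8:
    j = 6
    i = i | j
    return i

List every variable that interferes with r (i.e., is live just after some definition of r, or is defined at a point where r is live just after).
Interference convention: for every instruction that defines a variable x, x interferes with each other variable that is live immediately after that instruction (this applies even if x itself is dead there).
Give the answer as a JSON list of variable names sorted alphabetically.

Answer: ["i", "w", "y"]

Working:
def/use:
  L0: def={r,w,y} ue=∅
  L1: def={r,w} ue={r,w}
  L2: def={i,r} ue=∅
  L3: def={r} ue={r}
  L4: def={r} ue={r}
  L5: def={c} ue={w}
  L6: def={i,w} ue={w}
  L7: def={c,w} ue={w}
  L8: def={i,j} ue={i}

Liveness:
  L0 li=∅ lo={r,w}
  L1 li={r,w} lo={r,w}
  L2 li={w} lo={w}
  L3 li={r,w} lo={r,w}
  L4 li={r} lo=∅
  L5 li={w} lo=∅
  L6 li={r,w} lo={i,r,w}
  L7 li={w} lo=∅
  L8 li={i} lo=∅

Interference:
  c — {w}
  i — {j,r,w}
  j — {i}
  r — {i,w,y}
  w — {c,i,r,y}
  y — {r,w}

N(r) = ["i", "w", "y"]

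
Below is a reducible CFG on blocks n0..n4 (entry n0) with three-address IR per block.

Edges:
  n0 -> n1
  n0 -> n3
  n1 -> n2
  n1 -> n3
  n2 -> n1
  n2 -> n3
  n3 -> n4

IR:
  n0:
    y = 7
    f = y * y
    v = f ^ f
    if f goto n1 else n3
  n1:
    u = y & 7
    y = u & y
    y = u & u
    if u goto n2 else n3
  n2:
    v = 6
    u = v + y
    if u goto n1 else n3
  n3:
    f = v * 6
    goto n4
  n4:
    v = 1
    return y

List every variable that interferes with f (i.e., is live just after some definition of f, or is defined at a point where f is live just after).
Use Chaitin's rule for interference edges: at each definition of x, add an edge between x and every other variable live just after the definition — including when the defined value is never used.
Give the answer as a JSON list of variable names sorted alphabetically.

def/use:
  n0 def {f,v,y} use ∅
  n1 def {u,y} use {y}
  n2 def {u,v} use {y}
  n3 def {f} use {v}
  n4 def {v} use {y}

Liveness:
  live n0: ∅→{v,y}
  live n1: {v,y}→{v,y}
  live n2: {y}→{v,y}
  live n3: {v,y}→{y}
  live n4: {y}→∅

Interference:
  f — {v,y}
  u — {v,y}
  v — {f,u,y}
  y — {f,u,v}

N(f) = ["v", "y"]

Answer: ["v", "y"]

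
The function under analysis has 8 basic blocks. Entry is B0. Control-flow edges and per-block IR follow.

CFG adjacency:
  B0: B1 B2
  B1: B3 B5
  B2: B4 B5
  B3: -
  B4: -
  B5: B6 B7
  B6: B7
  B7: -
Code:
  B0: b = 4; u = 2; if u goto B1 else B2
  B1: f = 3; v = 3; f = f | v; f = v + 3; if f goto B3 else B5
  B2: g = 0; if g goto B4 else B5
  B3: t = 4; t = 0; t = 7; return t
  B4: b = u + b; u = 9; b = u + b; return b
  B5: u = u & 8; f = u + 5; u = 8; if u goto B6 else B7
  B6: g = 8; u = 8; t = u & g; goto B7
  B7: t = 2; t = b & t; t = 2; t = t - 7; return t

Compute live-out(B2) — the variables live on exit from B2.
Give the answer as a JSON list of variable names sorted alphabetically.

Per-block:
  B0: def={b,u} ue=∅
  B1: def={f,v} ue=∅
  B2: def={g} ue=∅
  B3: def={t} ue=∅
  B4: def={b,u} ue={b,u}
  B5: def={f,u} ue={u}
  B6: def={g,t,u} ue=∅
  B7: def={t} ue={b}

Live sets:
  B0 li=∅ lo={b,u}
  B1 li={b,u} lo={b,u}
  B2 li={b,u} lo={b,u}
  B3 li=∅ lo=∅
  B4 li={b,u} lo=∅
  B5 li={b,u} lo={b}
  B6 li={b} lo={b}
  B7 li={b} lo=∅

live-out(B2) = ["b", "u"]

Answer: ["b", "u"]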